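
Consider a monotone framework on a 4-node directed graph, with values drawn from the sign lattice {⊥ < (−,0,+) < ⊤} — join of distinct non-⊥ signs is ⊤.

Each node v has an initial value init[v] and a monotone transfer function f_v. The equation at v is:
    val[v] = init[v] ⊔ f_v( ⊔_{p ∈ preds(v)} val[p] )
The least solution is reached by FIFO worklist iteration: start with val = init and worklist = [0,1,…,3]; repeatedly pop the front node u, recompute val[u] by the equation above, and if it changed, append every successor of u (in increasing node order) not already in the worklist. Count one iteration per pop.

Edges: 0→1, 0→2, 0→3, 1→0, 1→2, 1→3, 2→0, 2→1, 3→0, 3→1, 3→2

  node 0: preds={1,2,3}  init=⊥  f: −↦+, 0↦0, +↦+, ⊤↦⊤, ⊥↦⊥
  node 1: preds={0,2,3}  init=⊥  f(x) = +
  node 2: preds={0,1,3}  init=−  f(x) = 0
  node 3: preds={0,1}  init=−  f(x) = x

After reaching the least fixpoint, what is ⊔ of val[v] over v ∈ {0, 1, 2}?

⊤

Worklist (8 pops):
  #1 pop 0: in=− → + (was ⊥); enqueue []
  #2 pop 1: in=⊤ → + (was ⊥); enqueue [0]
  #3 pop 2: in=⊤ → ⊤ (was −); enqueue [1]
  #4 pop 3: in=+ → ⊤ (was −); enqueue [2]
  #5 pop 0: in=⊤ → ⊤ (was +); enqueue [3]
  #6 pop 1: in=⊤ → + (no change)
  #7 pop 2: in=⊤ → ⊤ (no change)
  #8 pop 3: in=⊤ → ⊤ (no change)

Fixpoint:
  val[0] = ⊤
  val[1] = +
  val[2] = ⊤
  val[3] = ⊤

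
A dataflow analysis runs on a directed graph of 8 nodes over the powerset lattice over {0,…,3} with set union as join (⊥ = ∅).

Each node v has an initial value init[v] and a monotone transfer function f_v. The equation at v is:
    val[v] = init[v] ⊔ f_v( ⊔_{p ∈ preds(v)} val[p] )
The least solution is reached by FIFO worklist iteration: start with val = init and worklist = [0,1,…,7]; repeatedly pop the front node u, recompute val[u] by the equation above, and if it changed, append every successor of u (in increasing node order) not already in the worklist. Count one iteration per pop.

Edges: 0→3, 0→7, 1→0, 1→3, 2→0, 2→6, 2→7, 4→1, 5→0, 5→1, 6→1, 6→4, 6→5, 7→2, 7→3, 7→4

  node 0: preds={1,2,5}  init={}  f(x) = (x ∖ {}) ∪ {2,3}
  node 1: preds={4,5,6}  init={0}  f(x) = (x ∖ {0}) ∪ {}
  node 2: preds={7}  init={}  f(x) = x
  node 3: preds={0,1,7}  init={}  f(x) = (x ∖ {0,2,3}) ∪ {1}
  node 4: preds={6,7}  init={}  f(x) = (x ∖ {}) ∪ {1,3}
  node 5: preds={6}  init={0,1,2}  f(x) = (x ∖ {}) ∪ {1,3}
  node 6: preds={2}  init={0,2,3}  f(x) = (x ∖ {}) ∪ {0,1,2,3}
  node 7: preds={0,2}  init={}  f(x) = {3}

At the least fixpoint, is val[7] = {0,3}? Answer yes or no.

Worklist (17 pops):
  #1 pop 0: in={0,1,2} → {0,1,2,3} (was {}); enqueue []
  #2 pop 1: in={0,1,2,3} → {0,1,2,3} (was {0}); enqueue [0]
  #3 pop 2: in={} → {} (no change)
  #4 pop 3: in={0,1,2,3} → {1} (was {}); enqueue []
  #5 pop 4: in={0,2,3} → {0,1,2,3} (was {}); enqueue [1]
  #6 pop 5: in={0,2,3} → {0,1,2,3} (was {0,1,2}); enqueue []
  #7 pop 6: in={} → {0,1,2,3} (was {0,2,3}); enqueue [4,5]
  #8 pop 7: in={0,1,2,3} → {3} (was {}); enqueue [2,3]
  #9 pop 0: in={0,1,2,3} → {0,1,2,3} (no change)
  #10 pop 1: in={0,1,2,3} → {0,1,2,3} (no change)
  #11 pop 4: in={0,1,2,3} → {0,1,2,3} (no change)
  #12 pop 5: in={0,1,2,3} → {0,1,2,3} (no change)
  #13 pop 2: in={3} → {3} (was {}); enqueue [0,6,7]
  #14 pop 3: in={0,1,2,3} → {1} (no change)
  #15 pop 0: in={0,1,2,3} → {0,1,2,3} (no change)
  #16 pop 6: in={3} → {0,1,2,3} (no change)
  #17 pop 7: in={0,1,2,3} → {3} (no change)

Fixpoint:
  val[0] = {0,1,2,3}
  val[1] = {0,1,2,3}
  val[2] = {3}
  val[3] = {1}
  val[4] = {0,1,2,3}
  val[5] = {0,1,2,3}
  val[6] = {0,1,2,3}
  val[7] = {3}

no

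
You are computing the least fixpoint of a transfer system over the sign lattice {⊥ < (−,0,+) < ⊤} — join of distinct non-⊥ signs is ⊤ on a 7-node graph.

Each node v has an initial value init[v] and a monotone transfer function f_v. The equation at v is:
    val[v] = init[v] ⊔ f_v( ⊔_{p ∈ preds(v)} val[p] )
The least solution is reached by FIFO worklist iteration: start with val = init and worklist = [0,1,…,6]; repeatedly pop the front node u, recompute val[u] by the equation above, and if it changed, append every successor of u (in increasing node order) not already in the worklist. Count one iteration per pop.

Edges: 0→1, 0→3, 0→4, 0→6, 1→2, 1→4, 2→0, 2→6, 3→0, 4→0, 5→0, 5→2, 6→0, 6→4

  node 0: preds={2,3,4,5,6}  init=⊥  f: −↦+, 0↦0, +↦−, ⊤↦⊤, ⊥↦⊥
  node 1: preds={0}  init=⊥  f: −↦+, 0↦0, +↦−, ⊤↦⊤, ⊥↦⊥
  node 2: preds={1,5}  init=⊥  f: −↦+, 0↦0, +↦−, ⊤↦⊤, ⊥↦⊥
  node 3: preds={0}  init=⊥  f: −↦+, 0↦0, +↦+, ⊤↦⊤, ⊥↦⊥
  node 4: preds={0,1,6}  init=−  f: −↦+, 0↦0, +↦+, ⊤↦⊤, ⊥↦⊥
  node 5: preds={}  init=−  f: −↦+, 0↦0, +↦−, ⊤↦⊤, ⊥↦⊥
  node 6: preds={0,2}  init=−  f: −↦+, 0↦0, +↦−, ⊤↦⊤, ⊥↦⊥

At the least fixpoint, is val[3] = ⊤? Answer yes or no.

Worklist (16 pops):
  #1 pop 0: in=− → + (was ⊥); enqueue []
  #2 pop 1: in=+ → − (was ⊥); enqueue []
  #3 pop 2: in=− → + (was ⊥); enqueue [0]
  #4 pop 3: in=+ → + (was ⊥); enqueue []
  #5 pop 4: in=⊤ → ⊤ (was −); enqueue []
  #6 pop 5: in=⊥ → − (no change)
  #7 pop 6: in=+ → − (no change)
  #8 pop 0: in=⊤ → ⊤ (was +); enqueue [1,3,4,6]
  #9 pop 1: in=⊤ → ⊤ (was −); enqueue [2]
  #10 pop 3: in=⊤ → ⊤ (was +); enqueue [0]
  #11 pop 4: in=⊤ → ⊤ (no change)
  #12 pop 6: in=⊤ → ⊤ (was −); enqueue [4]
  #13 pop 2: in=⊤ → ⊤ (was +); enqueue [6]
  #14 pop 0: in=⊤ → ⊤ (no change)
  #15 pop 4: in=⊤ → ⊤ (no change)
  #16 pop 6: in=⊤ → ⊤ (no change)

Fixpoint:
  val[0] = ⊤
  val[1] = ⊤
  val[2] = ⊤
  val[3] = ⊤
  val[4] = ⊤
  val[5] = −
  val[6] = ⊤

yes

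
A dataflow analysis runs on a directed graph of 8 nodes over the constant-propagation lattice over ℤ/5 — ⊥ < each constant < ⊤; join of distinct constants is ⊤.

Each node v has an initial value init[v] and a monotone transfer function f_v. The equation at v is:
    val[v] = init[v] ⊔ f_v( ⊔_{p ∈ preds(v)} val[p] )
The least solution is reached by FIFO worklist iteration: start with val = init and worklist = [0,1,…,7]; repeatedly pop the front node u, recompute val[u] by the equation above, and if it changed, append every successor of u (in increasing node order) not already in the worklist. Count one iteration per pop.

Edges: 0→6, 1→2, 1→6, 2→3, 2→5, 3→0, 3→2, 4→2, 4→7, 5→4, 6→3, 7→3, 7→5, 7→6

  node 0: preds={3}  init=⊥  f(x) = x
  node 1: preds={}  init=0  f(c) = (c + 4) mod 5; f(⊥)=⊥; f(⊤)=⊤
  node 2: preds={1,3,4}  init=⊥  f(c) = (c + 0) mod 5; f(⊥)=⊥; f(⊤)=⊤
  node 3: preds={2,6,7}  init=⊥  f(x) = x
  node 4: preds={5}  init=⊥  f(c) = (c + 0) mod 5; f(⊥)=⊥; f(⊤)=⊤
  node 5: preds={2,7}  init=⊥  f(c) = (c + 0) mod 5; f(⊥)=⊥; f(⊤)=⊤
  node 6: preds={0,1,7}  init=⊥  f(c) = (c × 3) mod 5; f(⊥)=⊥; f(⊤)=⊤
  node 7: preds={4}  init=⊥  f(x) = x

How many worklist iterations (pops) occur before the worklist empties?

18

Iteration log — 18 steps:
  step 1. node 0  ⊔preds=⊥  new=⊥  stable
  step 2. node 1  ⊔preds=⊥  new=0  stable
  step 3. node 2  ⊔preds=0  new=0  old=⊥  +wl: 
  step 4. node 3  ⊔preds=0  new=0  old=⊥  +wl: 0,2
  step 5. node 4  ⊔preds=⊥  new=⊥  stable
  step 6. node 5  ⊔preds=0  new=0  old=⊥  +wl: 4
  step 7. node 6  ⊔preds=0  new=0  old=⊥  +wl: 3
  step 8. node 7  ⊔preds=⊥  new=⊥  stable
  step 9. node 0  ⊔preds=0  new=0  old=⊥  +wl: 6
  step 10. node 2  ⊔preds=0  new=0  stable
  step 11. node 4  ⊔preds=0  new=0  old=⊥  +wl: 2,7
  step 12. node 3  ⊔preds=0  new=0  stable
  step 13. node 6  ⊔preds=0  new=0  stable
  step 14. node 2  ⊔preds=0  new=0  stable
  step 15. node 7  ⊔preds=0  new=0  old=⊥  +wl: 3,5,6
  step 16. node 3  ⊔preds=0  new=0  stable
  step 17. node 5  ⊔preds=0  new=0  stable
  step 18. node 6  ⊔preds=0  new=0  stable

Least fixpoint reached:
  node 0: 0
  node 1: 0
  node 2: 0
  node 3: 0
  node 4: 0
  node 5: 0
  node 6: 0
  node 7: 0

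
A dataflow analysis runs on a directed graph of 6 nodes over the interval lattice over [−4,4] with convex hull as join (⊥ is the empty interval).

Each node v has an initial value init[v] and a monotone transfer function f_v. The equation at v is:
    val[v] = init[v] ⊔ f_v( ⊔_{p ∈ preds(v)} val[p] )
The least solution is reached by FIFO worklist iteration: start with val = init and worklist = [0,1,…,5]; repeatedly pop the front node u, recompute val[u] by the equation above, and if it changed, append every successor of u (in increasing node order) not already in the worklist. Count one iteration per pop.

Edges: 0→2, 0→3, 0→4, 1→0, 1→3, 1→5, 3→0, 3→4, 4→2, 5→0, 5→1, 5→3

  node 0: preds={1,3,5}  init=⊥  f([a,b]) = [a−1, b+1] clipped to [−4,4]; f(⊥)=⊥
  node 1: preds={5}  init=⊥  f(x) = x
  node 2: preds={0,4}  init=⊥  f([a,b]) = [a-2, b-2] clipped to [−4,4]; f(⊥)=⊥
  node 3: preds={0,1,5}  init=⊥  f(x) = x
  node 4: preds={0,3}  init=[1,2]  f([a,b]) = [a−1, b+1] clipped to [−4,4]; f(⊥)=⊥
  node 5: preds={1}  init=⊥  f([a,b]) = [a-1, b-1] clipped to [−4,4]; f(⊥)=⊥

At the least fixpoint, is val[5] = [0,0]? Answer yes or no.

no

Worklist (6 pops):
  #1 pop 0: in=⊥ → ⊥ (no change)
  #2 pop 1: in=⊥ → ⊥ (no change)
  #3 pop 2: in=[1,2] → [-1,0] (was ⊥); enqueue []
  #4 pop 3: in=⊥ → ⊥ (no change)
  #5 pop 4: in=⊥ → [1,2] (no change)
  #6 pop 5: in=⊥ → ⊥ (no change)

Fixpoint:
  val[0] = ⊥
  val[1] = ⊥
  val[2] = [-1,0]
  val[3] = ⊥
  val[4] = [1,2]
  val[5] = ⊥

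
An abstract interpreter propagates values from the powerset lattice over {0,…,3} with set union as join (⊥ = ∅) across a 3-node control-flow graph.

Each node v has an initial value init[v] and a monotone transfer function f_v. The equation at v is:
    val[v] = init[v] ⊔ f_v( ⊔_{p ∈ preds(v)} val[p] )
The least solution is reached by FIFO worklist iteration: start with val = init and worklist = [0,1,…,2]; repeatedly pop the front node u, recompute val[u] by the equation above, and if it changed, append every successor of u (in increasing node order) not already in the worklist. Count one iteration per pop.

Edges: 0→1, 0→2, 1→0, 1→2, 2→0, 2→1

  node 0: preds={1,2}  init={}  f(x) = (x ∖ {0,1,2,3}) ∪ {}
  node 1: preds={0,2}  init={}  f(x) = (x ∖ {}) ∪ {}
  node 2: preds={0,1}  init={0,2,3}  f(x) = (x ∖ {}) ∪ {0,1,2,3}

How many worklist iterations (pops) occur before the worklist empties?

Trace (7 dequeues):
  [1] u=0 | in {0,2,3} | out {} | ==
  [2] u=1 | in {0,2,3} | out {0,2,3} | prev {} | push {0}
  [3] u=2 | in {0,2,3} | out {0,1,2,3} | prev {0,2,3} | push {1}
  [4] u=0 | in {0,1,2,3} | out {} | ==
  [5] u=1 | in {0,1,2,3} | out {0,1,2,3} | prev {0,2,3} | push {0,2}
  [6] u=0 | in {0,1,2,3} | out {} | ==
  [7] u=2 | in {0,1,2,3} | out {0,1,2,3} | ==

Converged values:
  [0] {}
  [1] {0,1,2,3}
  [2] {0,1,2,3}

7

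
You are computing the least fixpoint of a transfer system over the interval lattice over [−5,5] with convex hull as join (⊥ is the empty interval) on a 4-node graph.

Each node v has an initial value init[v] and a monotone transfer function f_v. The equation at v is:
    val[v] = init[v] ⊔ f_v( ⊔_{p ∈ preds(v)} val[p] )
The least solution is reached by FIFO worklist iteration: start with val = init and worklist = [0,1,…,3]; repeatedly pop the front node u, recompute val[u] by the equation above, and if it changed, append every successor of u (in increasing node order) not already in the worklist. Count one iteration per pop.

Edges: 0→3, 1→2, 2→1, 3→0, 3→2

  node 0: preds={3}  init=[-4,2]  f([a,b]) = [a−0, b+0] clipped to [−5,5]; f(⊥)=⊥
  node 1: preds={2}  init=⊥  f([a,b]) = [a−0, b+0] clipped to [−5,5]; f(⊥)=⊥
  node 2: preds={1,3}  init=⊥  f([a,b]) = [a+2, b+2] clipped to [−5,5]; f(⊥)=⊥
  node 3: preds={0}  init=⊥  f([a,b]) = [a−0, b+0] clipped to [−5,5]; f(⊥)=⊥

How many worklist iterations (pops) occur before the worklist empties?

Trace (10 dequeues):
  [1] u=0 | in ⊥ | out [-4,2] | ==
  [2] u=1 | in ⊥ | out ⊥ | ==
  [3] u=2 | in ⊥ | out ⊥ | ==
  [4] u=3 | in [-4,2] | out [-4,2] | prev ⊥ | push {0,2}
  [5] u=0 | in [-4,2] | out [-4,2] | ==
  [6] u=2 | in [-4,2] | out [-2,4] | prev ⊥ | push {1}
  [7] u=1 | in [-2,4] | out [-2,4] | prev ⊥ | push {2}
  [8] u=2 | in [-4,4] | out [-2,5] | prev [-2,4] | push {1}
  [9] u=1 | in [-2,5] | out [-2,5] | prev [-2,4] | push {2}
  [10] u=2 | in [-4,5] | out [-2,5] | ==

Converged values:
  [0] [-4,2]
  [1] [-2,5]
  [2] [-2,5]
  [3] [-4,2]

10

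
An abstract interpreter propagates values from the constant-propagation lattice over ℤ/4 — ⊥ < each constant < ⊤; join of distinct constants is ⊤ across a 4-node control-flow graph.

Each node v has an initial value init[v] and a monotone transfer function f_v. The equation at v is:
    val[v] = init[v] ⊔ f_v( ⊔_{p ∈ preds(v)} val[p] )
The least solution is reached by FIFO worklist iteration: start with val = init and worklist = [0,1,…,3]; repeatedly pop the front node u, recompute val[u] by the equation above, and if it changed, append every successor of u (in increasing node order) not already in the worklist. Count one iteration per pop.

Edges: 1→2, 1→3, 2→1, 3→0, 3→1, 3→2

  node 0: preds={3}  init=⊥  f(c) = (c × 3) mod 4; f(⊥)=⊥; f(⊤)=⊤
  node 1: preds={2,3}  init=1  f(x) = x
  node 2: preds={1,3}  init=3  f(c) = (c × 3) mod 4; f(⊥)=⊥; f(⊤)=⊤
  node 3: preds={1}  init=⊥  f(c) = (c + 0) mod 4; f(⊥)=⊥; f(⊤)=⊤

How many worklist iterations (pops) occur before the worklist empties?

7

Iteration log — 7 steps:
  step 1. node 0  ⊔preds=⊥  new=⊥  stable
  step 2. node 1  ⊔preds=3  new=⊤  old=1  +wl: 
  step 3. node 2  ⊔preds=⊤  new=⊤  old=3  +wl: 1
  step 4. node 3  ⊔preds=⊤  new=⊤  old=⊥  +wl: 0,2
  step 5. node 1  ⊔preds=⊤  new=⊤  stable
  step 6. node 0  ⊔preds=⊤  new=⊤  old=⊥  +wl: 
  step 7. node 2  ⊔preds=⊤  new=⊤  stable

Least fixpoint reached:
  node 0: ⊤
  node 1: ⊤
  node 2: ⊤
  node 3: ⊤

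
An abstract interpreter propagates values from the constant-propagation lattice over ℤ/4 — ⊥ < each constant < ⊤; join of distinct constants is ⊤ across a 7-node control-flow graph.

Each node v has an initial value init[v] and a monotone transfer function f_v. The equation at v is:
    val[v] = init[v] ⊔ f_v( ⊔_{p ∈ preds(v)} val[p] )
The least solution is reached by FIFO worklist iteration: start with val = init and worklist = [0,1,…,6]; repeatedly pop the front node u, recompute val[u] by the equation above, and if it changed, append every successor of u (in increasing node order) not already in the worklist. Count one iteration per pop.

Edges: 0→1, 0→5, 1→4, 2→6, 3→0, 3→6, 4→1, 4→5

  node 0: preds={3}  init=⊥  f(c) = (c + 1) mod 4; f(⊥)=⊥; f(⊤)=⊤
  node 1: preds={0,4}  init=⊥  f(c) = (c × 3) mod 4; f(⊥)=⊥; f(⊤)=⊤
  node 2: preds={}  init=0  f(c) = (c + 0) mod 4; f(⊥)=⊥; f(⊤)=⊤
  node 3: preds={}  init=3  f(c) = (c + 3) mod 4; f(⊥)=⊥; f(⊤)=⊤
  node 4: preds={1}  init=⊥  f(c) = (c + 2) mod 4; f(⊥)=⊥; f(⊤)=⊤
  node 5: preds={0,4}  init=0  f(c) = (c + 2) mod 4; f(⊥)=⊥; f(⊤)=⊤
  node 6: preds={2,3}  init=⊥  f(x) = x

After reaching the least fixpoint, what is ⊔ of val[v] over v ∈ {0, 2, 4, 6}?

Trace (11 dequeues):
  [1] u=0 | in 3 | out 0 | prev ⊥ | push {}
  [2] u=1 | in 0 | out 0 | prev ⊥ | push {}
  [3] u=2 | in ⊥ | out 0 | ==
  [4] u=3 | in ⊥ | out 3 | ==
  [5] u=4 | in 0 | out 2 | prev ⊥ | push {1}
  [6] u=5 | in ⊤ | out ⊤ | prev 0 | push {}
  [7] u=6 | in ⊤ | out ⊤ | prev ⊥ | push {}
  [8] u=1 | in ⊤ | out ⊤ | prev 0 | push {4}
  [9] u=4 | in ⊤ | out ⊤ | prev 2 | push {1,5}
  [10] u=1 | in ⊤ | out ⊤ | ==
  [11] u=5 | in ⊤ | out ⊤ | ==

Converged values:
  [0] 0
  [1] ⊤
  [2] 0
  [3] 3
  [4] ⊤
  [5] ⊤
  [6] ⊤

⊤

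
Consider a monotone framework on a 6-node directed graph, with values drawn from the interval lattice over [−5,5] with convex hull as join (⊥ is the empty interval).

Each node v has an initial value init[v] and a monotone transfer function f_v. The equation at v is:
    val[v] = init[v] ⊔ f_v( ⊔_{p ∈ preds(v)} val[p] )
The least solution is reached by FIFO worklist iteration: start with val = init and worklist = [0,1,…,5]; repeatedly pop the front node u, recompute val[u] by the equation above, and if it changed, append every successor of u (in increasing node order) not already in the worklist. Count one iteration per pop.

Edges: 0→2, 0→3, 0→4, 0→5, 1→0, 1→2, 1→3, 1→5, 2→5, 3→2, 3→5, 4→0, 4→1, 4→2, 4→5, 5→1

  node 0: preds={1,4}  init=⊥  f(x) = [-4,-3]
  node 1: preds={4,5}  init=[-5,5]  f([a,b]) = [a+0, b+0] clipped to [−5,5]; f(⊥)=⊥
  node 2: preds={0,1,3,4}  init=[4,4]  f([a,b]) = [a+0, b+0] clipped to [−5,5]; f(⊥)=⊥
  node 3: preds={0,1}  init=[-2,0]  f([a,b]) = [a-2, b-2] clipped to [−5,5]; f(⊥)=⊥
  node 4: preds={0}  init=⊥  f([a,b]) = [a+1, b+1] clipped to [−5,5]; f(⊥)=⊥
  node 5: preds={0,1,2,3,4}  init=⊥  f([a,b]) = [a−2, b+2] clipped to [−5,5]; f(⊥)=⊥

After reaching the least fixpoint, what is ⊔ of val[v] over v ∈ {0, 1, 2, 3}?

Trace (9 dequeues):
  [1] u=0 | in [-5,5] | out [-4,-3] | prev ⊥ | push {}
  [2] u=1 | in ⊥ | out [-5,5] | ==
  [3] u=2 | in [-5,5] | out [-5,5] | prev [4,4] | push {}
  [4] u=3 | in [-5,5] | out [-5,3] | prev [-2,0] | push {2}
  [5] u=4 | in [-4,-3] | out [-3,-2] | prev ⊥ | push {0,1}
  [6] u=5 | in [-5,5] | out [-5,5] | prev ⊥ | push {}
  [7] u=2 | in [-5,5] | out [-5,5] | ==
  [8] u=0 | in [-5,5] | out [-4,-3] | ==
  [9] u=1 | in [-5,5] | out [-5,5] | ==

Converged values:
  [0] [-4,-3]
  [1] [-5,5]
  [2] [-5,5]
  [3] [-5,3]
  [4] [-3,-2]
  [5] [-5,5]

[-5,5]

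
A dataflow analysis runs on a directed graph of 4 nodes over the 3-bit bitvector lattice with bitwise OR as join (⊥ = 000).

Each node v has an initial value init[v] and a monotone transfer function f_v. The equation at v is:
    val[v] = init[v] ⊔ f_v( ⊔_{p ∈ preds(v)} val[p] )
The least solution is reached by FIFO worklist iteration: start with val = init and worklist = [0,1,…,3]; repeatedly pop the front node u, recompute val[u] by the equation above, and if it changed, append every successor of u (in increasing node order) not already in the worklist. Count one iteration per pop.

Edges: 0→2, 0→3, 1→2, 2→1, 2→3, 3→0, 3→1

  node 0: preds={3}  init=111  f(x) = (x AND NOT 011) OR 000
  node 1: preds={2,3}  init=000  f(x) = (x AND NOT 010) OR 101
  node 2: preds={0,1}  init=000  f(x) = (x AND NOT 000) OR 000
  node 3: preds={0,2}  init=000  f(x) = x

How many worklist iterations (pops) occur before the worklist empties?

Iteration log — 6 steps:
  step 1. node 0  ⊔preds=000  new=111  stable
  step 2. node 1  ⊔preds=000  new=101  old=000  +wl: 
  step 3. node 2  ⊔preds=111  new=111  old=000  +wl: 1
  step 4. node 3  ⊔preds=111  new=111  old=000  +wl: 0
  step 5. node 1  ⊔preds=111  new=101  stable
  step 6. node 0  ⊔preds=111  new=111  stable

Least fixpoint reached:
  node 0: 111
  node 1: 101
  node 2: 111
  node 3: 111

6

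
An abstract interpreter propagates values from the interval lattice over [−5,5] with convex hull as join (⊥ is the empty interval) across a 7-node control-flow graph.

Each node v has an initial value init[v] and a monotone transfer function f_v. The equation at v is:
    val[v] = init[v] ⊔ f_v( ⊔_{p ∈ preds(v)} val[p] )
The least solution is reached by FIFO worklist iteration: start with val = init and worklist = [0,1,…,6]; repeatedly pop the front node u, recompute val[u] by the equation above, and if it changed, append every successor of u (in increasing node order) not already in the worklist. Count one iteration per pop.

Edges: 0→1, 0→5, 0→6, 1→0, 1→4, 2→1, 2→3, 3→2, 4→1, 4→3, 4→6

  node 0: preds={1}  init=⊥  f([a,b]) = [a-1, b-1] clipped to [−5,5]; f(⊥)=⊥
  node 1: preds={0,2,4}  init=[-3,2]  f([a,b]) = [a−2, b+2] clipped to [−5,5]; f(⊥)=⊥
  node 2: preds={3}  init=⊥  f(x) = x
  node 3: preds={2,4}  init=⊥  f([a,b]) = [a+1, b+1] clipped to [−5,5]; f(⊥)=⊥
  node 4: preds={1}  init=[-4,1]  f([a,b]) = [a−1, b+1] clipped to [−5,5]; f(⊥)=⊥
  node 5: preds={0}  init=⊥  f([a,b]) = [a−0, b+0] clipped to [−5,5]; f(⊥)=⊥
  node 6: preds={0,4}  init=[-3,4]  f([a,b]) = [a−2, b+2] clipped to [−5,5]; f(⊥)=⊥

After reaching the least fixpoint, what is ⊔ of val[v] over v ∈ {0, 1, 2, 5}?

[-5,5]

Trace (20 dequeues):
  [1] u=0 | in [-3,2] | out [-4,1] | prev ⊥ | push {}
  [2] u=1 | in [-4,1] | out [-5,3] | prev [-3,2] | push {0}
  [3] u=2 | in ⊥ | out ⊥ | ==
  [4] u=3 | in [-4,1] | out [-3,2] | prev ⊥ | push {2}
  [5] u=4 | in [-5,3] | out [-5,4] | prev [-4,1] | push {1,3}
  [6] u=5 | in [-4,1] | out [-4,1] | prev ⊥ | push {}
  [7] u=6 | in [-5,4] | out [-5,5] | prev [-3,4] | push {}
  [8] u=0 | in [-5,3] | out [-5,2] | prev [-4,1] | push {5,6}
  [9] u=2 | in [-3,2] | out [-3,2] | prev ⊥ | push {}
  [10] u=1 | in [-5,4] | out [-5,5] | prev [-5,3] | push {0,4}
  [11] u=3 | in [-5,4] | out [-4,5] | prev [-3,2] | push {2}
  [12] u=5 | in [-5,2] | out [-5,2] | prev [-4,1] | push {}
  [13] u=6 | in [-5,4] | out [-5,5] | ==
  [14] u=0 | in [-5,5] | out [-5,4] | prev [-5,2] | push {1,5,6}
  [15] u=4 | in [-5,5] | out [-5,5] | prev [-5,4] | push {3}
  [16] u=2 | in [-4,5] | out [-4,5] | prev [-3,2] | push {}
  [17] u=1 | in [-5,5] | out [-5,5] | ==
  [18] u=5 | in [-5,4] | out [-5,4] | prev [-5,2] | push {}
  [19] u=6 | in [-5,5] | out [-5,5] | ==
  [20] u=3 | in [-5,5] | out [-4,5] | ==

Converged values:
  [0] [-5,4]
  [1] [-5,5]
  [2] [-4,5]
  [3] [-4,5]
  [4] [-5,5]
  [5] [-5,4]
  [6] [-5,5]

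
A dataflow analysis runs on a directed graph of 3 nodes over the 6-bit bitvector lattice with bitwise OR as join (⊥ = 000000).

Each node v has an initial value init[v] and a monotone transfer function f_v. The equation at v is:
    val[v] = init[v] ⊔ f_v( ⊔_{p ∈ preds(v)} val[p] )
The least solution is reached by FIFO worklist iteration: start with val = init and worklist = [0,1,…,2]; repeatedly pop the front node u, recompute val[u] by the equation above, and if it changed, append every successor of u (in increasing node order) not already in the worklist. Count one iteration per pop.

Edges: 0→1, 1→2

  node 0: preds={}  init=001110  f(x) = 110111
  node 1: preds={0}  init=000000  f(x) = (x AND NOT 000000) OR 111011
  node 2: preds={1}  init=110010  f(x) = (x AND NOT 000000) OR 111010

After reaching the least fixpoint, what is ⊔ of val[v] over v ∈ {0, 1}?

Worklist (3 pops):
  #1 pop 0: in=000000 → 111111 (was 001110); enqueue []
  #2 pop 1: in=111111 → 111111 (was 000000); enqueue []
  #3 pop 2: in=111111 → 111111 (was 110010); enqueue []

Fixpoint:
  val[0] = 111111
  val[1] = 111111
  val[2] = 111111

111111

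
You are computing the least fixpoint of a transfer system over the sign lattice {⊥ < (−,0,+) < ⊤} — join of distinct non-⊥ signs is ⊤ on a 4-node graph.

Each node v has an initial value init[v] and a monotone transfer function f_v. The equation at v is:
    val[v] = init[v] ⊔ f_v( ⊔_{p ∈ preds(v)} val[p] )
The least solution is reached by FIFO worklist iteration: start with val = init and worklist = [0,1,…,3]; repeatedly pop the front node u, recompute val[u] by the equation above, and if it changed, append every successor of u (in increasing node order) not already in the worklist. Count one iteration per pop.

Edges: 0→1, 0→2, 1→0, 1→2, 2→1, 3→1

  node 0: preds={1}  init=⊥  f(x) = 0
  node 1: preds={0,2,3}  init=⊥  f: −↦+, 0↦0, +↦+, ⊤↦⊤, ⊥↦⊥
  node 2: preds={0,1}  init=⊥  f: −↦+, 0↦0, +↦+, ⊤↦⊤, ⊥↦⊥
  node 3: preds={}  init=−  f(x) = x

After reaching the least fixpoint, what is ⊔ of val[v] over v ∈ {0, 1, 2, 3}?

Iteration log — 6 steps:
  step 1. node 0  ⊔preds=⊥  new=0  old=⊥  +wl: 
  step 2. node 1  ⊔preds=⊤  new=⊤  old=⊥  +wl: 0
  step 3. node 2  ⊔preds=⊤  new=⊤  old=⊥  +wl: 1
  step 4. node 3  ⊔preds=⊥  new=−  stable
  step 5. node 0  ⊔preds=⊤  new=0  stable
  step 6. node 1  ⊔preds=⊤  new=⊤  stable

Least fixpoint reached:
  node 0: 0
  node 1: ⊤
  node 2: ⊤
  node 3: −

⊤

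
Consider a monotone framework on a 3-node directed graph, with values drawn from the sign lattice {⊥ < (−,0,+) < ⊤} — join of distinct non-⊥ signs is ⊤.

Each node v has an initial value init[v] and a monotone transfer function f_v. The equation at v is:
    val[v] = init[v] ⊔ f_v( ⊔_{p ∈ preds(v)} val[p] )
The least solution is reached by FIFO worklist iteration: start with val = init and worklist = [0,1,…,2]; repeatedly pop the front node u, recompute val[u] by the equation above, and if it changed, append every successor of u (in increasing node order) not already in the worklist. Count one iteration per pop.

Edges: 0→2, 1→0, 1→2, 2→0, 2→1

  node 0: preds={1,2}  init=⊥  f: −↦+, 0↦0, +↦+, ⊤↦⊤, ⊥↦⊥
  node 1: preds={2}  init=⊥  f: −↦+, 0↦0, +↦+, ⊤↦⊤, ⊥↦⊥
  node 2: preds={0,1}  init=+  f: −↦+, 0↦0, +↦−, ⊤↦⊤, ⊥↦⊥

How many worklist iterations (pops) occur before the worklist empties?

Trace (7 dequeues):
  [1] u=0 | in + | out + | prev ⊥ | push {}
  [2] u=1 | in + | out + | prev ⊥ | push {0}
  [3] u=2 | in + | out ⊤ | prev + | push {1}
  [4] u=0 | in ⊤ | out ⊤ | prev + | push {2}
  [5] u=1 | in ⊤ | out ⊤ | prev + | push {0}
  [6] u=2 | in ⊤ | out ⊤ | ==
  [7] u=0 | in ⊤ | out ⊤ | ==

Converged values:
  [0] ⊤
  [1] ⊤
  [2] ⊤

7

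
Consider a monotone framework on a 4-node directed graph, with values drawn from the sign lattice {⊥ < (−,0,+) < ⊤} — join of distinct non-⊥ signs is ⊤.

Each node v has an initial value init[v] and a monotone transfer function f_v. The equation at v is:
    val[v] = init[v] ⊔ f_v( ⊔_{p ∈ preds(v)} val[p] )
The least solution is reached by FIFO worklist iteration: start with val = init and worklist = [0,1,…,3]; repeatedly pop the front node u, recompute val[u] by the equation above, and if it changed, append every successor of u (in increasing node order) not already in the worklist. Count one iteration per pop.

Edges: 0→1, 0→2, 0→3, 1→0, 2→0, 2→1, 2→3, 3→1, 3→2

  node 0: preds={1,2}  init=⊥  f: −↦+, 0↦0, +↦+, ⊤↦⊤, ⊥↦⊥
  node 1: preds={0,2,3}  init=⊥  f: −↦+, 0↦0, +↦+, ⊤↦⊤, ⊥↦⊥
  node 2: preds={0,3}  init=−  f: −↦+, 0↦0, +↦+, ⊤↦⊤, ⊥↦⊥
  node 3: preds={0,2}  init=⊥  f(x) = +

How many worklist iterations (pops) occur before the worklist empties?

8

Trace (8 dequeues):
  [1] u=0 | in − | out + | prev ⊥ | push {}
  [2] u=1 | in ⊤ | out ⊤ | prev ⊥ | push {0}
  [3] u=2 | in + | out ⊤ | prev − | push {1}
  [4] u=3 | in ⊤ | out + | prev ⊥ | push {2}
  [5] u=0 | in ⊤ | out ⊤ | prev + | push {3}
  [6] u=1 | in ⊤ | out ⊤ | ==
  [7] u=2 | in ⊤ | out ⊤ | ==
  [8] u=3 | in ⊤ | out + | ==

Converged values:
  [0] ⊤
  [1] ⊤
  [2] ⊤
  [3] +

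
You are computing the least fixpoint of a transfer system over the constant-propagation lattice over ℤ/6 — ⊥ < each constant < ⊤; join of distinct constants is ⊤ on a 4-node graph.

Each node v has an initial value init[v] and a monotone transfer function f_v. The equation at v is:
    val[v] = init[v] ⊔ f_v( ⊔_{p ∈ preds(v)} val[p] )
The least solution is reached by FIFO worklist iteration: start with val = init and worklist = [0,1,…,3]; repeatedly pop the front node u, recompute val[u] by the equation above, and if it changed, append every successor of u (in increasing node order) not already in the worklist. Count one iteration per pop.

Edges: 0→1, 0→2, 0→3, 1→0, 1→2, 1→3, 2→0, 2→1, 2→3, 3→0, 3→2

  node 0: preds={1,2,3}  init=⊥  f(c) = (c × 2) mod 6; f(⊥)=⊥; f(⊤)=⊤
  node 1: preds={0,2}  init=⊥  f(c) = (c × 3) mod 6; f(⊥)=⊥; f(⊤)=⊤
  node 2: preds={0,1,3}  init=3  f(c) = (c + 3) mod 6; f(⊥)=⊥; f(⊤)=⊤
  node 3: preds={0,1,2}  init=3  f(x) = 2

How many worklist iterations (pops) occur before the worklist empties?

8

Trace (8 dequeues):
  [1] u=0 | in 3 | out 0 | prev ⊥ | push {}
  [2] u=1 | in ⊤ | out ⊤ | prev ⊥ | push {0}
  [3] u=2 | in ⊤ | out ⊤ | prev 3 | push {1}
  [4] u=3 | in ⊤ | out ⊤ | prev 3 | push {2}
  [5] u=0 | in ⊤ | out ⊤ | prev 0 | push {3}
  [6] u=1 | in ⊤ | out ⊤ | ==
  [7] u=2 | in ⊤ | out ⊤ | ==
  [8] u=3 | in ⊤ | out ⊤ | ==

Converged values:
  [0] ⊤
  [1] ⊤
  [2] ⊤
  [3] ⊤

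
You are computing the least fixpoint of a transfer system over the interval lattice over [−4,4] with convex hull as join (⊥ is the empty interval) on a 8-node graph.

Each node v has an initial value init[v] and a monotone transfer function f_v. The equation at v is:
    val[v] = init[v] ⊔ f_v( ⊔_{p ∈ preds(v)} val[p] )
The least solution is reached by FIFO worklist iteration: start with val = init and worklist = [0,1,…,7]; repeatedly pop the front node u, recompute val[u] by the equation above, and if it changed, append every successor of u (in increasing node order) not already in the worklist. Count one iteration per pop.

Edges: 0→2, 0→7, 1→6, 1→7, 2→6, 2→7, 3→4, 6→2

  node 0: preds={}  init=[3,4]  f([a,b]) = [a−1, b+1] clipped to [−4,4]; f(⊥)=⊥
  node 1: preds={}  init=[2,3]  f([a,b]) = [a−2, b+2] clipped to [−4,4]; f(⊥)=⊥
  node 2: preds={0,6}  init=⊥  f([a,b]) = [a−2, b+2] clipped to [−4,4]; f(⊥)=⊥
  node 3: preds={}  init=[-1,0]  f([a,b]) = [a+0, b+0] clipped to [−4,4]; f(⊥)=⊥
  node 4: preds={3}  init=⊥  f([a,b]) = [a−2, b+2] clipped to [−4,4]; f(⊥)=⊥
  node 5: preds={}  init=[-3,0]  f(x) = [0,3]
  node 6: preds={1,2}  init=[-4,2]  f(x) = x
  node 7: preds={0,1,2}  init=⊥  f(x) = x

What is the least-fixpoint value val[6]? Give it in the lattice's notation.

[-4,4]

Iteration log — 9 steps:
  step 1. node 0  ⊔preds=⊥  new=[3,4]  stable
  step 2. node 1  ⊔preds=⊥  new=[2,3]  stable
  step 3. node 2  ⊔preds=[-4,4]  new=[-4,4]  old=⊥  +wl: 
  step 4. node 3  ⊔preds=⊥  new=[-1,0]  stable
  step 5. node 4  ⊔preds=[-1,0]  new=[-3,2]  old=⊥  +wl: 
  step 6. node 5  ⊔preds=⊥  new=[-3,3]  old=[-3,0]  +wl: 
  step 7. node 6  ⊔preds=[-4,4]  new=[-4,4]  old=[-4,2]  +wl: 2
  step 8. node 7  ⊔preds=[-4,4]  new=[-4,4]  old=⊥  +wl: 
  step 9. node 2  ⊔preds=[-4,4]  new=[-4,4]  stable

Least fixpoint reached:
  node 0: [3,4]
  node 1: [2,3]
  node 2: [-4,4]
  node 3: [-1,0]
  node 4: [-3,2]
  node 5: [-3,3]
  node 6: [-4,4]
  node 7: [-4,4]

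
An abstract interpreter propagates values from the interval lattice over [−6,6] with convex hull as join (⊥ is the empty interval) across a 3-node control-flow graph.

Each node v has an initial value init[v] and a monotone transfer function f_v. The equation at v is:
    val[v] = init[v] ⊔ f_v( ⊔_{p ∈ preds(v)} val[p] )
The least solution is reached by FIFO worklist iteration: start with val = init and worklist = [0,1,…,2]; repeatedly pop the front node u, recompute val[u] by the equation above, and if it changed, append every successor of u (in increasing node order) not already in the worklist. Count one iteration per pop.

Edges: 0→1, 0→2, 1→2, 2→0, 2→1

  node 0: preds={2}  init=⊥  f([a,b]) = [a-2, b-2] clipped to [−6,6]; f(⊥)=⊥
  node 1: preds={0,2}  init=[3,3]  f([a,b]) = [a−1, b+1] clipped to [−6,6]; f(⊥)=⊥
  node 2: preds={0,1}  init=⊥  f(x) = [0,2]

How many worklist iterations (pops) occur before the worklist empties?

6

Worklist (6 pops):
  #1 pop 0: in=⊥ → ⊥ (no change)
  #2 pop 1: in=⊥ → [3,3] (no change)
  #3 pop 2: in=[3,3] → [0,2] (was ⊥); enqueue [0,1]
  #4 pop 0: in=[0,2] → [-2,0] (was ⊥); enqueue [2]
  #5 pop 1: in=[-2,2] → [-3,3] (was [3,3]); enqueue []
  #6 pop 2: in=[-3,3] → [0,2] (no change)

Fixpoint:
  val[0] = [-2,0]
  val[1] = [-3,3]
  val[2] = [0,2]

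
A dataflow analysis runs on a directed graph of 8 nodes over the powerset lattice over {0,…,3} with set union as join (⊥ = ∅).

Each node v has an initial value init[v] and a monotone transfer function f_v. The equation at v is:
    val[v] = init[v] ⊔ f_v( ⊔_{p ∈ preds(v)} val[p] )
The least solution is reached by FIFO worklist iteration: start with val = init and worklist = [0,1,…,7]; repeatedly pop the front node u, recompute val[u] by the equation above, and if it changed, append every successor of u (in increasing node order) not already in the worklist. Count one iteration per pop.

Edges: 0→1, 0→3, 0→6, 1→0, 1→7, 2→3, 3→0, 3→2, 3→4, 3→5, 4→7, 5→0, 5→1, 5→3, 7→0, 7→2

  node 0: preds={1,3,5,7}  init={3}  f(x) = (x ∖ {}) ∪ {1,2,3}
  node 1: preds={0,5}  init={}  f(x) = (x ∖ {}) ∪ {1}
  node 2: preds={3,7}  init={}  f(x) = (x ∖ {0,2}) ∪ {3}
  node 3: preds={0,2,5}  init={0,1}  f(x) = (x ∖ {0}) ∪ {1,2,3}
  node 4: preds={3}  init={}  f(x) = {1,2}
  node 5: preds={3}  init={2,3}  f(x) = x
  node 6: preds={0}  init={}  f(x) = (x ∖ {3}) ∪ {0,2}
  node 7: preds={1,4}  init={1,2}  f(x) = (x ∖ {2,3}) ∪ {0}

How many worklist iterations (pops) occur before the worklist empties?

Iteration log — 12 steps:
  step 1. node 0  ⊔preds={0,1,2,3}  new={0,1,2,3}  old={3}  +wl: 
  step 2. node 1  ⊔preds={0,1,2,3}  new={0,1,2,3}  old={}  +wl: 0
  step 3. node 2  ⊔preds={0,1,2}  new={1,3}  old={}  +wl: 
  step 4. node 3  ⊔preds={0,1,2,3}  new={0,1,2,3}  old={0,1}  +wl: 2
  step 5. node 4  ⊔preds={0,1,2,3}  new={1,2}  old={}  +wl: 
  step 6. node 5  ⊔preds={0,1,2,3}  new={0,1,2,3}  old={2,3}  +wl: 1,3
  step 7. node 6  ⊔preds={0,1,2,3}  new={0,1,2}  old={}  +wl: 
  step 8. node 7  ⊔preds={0,1,2,3}  new={0,1,2}  old={1,2}  +wl: 
  step 9. node 0  ⊔preds={0,1,2,3}  new={0,1,2,3}  stable
  step 10. node 2  ⊔preds={0,1,2,3}  new={1,3}  stable
  step 11. node 1  ⊔preds={0,1,2,3}  new={0,1,2,3}  stable
  step 12. node 3  ⊔preds={0,1,2,3}  new={0,1,2,3}  stable

Least fixpoint reached:
  node 0: {0,1,2,3}
  node 1: {0,1,2,3}
  node 2: {1,3}
  node 3: {0,1,2,3}
  node 4: {1,2}
  node 5: {0,1,2,3}
  node 6: {0,1,2}
  node 7: {0,1,2}

12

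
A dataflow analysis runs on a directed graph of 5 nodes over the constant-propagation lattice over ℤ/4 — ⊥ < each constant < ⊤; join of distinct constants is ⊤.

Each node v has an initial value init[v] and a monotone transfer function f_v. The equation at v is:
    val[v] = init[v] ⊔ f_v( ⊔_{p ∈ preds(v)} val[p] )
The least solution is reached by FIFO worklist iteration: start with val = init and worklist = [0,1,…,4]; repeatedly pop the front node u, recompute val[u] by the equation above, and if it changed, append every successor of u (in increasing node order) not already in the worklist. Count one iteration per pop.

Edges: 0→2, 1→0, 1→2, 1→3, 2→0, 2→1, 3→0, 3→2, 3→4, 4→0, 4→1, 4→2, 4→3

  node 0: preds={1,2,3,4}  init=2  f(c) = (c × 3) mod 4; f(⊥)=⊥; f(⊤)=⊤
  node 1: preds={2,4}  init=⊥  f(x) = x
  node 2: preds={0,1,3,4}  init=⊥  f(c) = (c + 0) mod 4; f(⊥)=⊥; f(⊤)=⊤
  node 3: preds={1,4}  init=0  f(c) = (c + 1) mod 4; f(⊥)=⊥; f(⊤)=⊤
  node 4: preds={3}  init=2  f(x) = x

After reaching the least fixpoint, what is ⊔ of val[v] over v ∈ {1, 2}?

Worklist (10 pops):
  #1 pop 0: in=⊤ → ⊤ (was 2); enqueue []
  #2 pop 1: in=2 → 2 (was ⊥); enqueue [0]
  #3 pop 2: in=⊤ → ⊤ (was ⊥); enqueue [1]
  #4 pop 3: in=2 → ⊤ (was 0); enqueue [2]
  #5 pop 4: in=⊤ → ⊤ (was 2); enqueue [3]
  #6 pop 0: in=⊤ → ⊤ (no change)
  #7 pop 1: in=⊤ → ⊤ (was 2); enqueue [0]
  #8 pop 2: in=⊤ → ⊤ (no change)
  #9 pop 3: in=⊤ → ⊤ (no change)
  #10 pop 0: in=⊤ → ⊤ (no change)

Fixpoint:
  val[0] = ⊤
  val[1] = ⊤
  val[2] = ⊤
  val[3] = ⊤
  val[4] = ⊤

⊤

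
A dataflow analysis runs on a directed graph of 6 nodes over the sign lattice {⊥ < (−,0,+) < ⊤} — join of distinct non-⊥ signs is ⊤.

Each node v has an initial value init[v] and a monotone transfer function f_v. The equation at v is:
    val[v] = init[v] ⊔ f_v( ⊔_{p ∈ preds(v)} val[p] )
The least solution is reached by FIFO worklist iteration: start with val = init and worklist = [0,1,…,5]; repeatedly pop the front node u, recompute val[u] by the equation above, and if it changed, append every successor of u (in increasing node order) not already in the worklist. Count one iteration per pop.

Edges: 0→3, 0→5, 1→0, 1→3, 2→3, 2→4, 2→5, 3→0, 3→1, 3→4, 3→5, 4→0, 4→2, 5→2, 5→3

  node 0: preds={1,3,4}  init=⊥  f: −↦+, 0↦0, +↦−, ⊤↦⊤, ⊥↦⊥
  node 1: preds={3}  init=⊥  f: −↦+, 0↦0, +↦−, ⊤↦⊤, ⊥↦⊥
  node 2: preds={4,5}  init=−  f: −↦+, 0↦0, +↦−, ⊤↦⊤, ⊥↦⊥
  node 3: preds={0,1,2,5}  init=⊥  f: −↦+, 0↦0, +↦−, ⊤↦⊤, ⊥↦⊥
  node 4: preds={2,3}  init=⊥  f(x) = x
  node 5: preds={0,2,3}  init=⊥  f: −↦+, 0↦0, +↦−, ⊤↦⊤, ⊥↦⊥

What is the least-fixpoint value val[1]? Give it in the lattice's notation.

Trace (16 dequeues):
  [1] u=0 | in ⊥ | out ⊥ | ==
  [2] u=1 | in ⊥ | out ⊥ | ==
  [3] u=2 | in ⊥ | out − | ==
  [4] u=3 | in − | out + | prev ⊥ | push {0,1}
  [5] u=4 | in ⊤ | out ⊤ | prev ⊥ | push {2}
  [6] u=5 | in ⊤ | out ⊤ | prev ⊥ | push {3}
  [7] u=0 | in ⊤ | out ⊤ | prev ⊥ | push {5}
  [8] u=1 | in + | out − | prev ⊥ | push {0}
  [9] u=2 | in ⊤ | out ⊤ | prev − | push {4}
  [10] u=3 | in ⊤ | out ⊤ | prev + | push {1}
  [11] u=5 | in ⊤ | out ⊤ | ==
  [12] u=0 | in ⊤ | out ⊤ | ==
  [13] u=4 | in ⊤ | out ⊤ | ==
  [14] u=1 | in ⊤ | out ⊤ | prev − | push {0,3}
  [15] u=0 | in ⊤ | out ⊤ | ==
  [16] u=3 | in ⊤ | out ⊤ | ==

Converged values:
  [0] ⊤
  [1] ⊤
  [2] ⊤
  [3] ⊤
  [4] ⊤
  [5] ⊤

⊤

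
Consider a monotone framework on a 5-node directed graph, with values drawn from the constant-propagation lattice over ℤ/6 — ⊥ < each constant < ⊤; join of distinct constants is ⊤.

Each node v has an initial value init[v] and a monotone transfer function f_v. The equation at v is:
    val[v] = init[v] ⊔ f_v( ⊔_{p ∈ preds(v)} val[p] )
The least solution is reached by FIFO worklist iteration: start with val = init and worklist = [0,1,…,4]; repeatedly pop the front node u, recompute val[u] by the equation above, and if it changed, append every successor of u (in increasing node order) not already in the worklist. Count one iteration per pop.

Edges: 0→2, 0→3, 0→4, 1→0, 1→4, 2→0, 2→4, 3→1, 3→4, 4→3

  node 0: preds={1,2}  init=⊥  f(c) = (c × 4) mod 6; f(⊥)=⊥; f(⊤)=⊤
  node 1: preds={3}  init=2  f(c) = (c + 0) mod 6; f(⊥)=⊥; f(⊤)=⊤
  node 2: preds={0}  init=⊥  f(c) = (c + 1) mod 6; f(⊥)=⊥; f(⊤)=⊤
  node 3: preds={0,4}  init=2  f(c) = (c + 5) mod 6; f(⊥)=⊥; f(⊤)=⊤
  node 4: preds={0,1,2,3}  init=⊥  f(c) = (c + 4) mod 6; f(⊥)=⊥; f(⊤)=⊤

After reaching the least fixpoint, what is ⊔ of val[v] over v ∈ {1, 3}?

⊤

Worklist (11 pops):
  #1 pop 0: in=2 → 2 (was ⊥); enqueue []
  #2 pop 1: in=2 → 2 (no change)
  #3 pop 2: in=2 → 3 (was ⊥); enqueue [0]
  #4 pop 3: in=2 → ⊤ (was 2); enqueue [1]
  #5 pop 4: in=⊤ → ⊤ (was ⊥); enqueue [3]
  #6 pop 0: in=⊤ → ⊤ (was 2); enqueue [2,4]
  #7 pop 1: in=⊤ → ⊤ (was 2); enqueue [0]
  #8 pop 3: in=⊤ → ⊤ (no change)
  #9 pop 2: in=⊤ → ⊤ (was 3); enqueue []
  #10 pop 4: in=⊤ → ⊤ (no change)
  #11 pop 0: in=⊤ → ⊤ (no change)

Fixpoint:
  val[0] = ⊤
  val[1] = ⊤
  val[2] = ⊤
  val[3] = ⊤
  val[4] = ⊤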